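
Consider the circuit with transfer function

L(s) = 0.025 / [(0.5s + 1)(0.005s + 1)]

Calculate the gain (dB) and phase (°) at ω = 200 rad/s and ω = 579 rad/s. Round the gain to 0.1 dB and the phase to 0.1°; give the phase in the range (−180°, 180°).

ω = 200: -75.1 dB, -134.4°; ω = 579: -91.0 dB, -160.7°

At ω = 200 rad/s:
pole (1 + j200·0.5) = 1 + j100 → |·| ≈ 100, ∠ ≈ 89.43°
pole (1 + j200·0.005) = 1 + j1 → |·| ≈ 1.4142, ∠ ≈ 45.00°
|L| = 0.025 · 1 / (100 · 1.4142) ≈ 0.00017678
Gain = 20 log₁₀(0.00017678) ≈ -75.05 dB
∠L = (0°) − (89.43° + 45.00°) = -134.43°

At ω = 579 rad/s:
pole (1 + j579·0.5) = 1 + j289.5 → |·| ≈ 289.5, ∠ ≈ 89.80°
pole (1 + j579·0.005) = 1 + j2.895 → |·| ≈ 3.0628, ∠ ≈ 70.94°
|L| = 0.025 · 1 / (289.5 · 3.0628) ≈ 2.8195e-05
Gain = 20 log₁₀(2.8195e-05) ≈ -91.00 dB
∠L = (0°) − (89.80° + 70.94°) = -160.74°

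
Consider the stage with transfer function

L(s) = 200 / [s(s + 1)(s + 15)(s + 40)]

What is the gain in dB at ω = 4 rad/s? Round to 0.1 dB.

-34.2 dB

At s = jω = j4:
pole (s+1): 1 + j4 → |·| = √(1²+4²) = √17 ≈ 4.1231, ∠ = arctan(4/1) ≈ 75.96°
pole (s+15): 15 + j4 → |·| = √(15²+4²) = √241 ≈ 15.524, ∠ = arctan(4/15) ≈ 14.93°
pole (s+40): 40 + j4 → |·| = √(40²+4²) = √1616 ≈ 40.2, ∠ = arctan(4/40) ≈ 5.71°
pole at origin: |s| = 4, ∠ = 90.00° (in denominator)
|L| = 200 / 10292 ≈ 0.019433
Gain = 20 log₁₀(0.019433) ≈ -34.23 dB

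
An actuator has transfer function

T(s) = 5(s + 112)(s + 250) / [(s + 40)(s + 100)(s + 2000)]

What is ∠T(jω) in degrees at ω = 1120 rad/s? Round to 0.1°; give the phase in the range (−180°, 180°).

At s = jω = j1120:
zero (s+112): 112 + j1120 → |·| = √(112²+1120²) = √1266944 ≈ 1125.6, ∠ = arctan(1120/112) ≈ 84.29°
zero (s+250): 250 + j1120 → |·| = √(250²+1120²) = √1316900 ≈ 1147.6, ∠ = arctan(1120/250) ≈ 77.42°
pole (s+40): 40 + j1120 → |·| = √(40²+1120²) = √1256000 ≈ 1120.7, ∠ = arctan(1120/40) ≈ 87.95°
pole (s+100): 100 + j1120 → |·| = √(100²+1120²) = √1264400 ≈ 1124.5, ∠ = arctan(1120/100) ≈ 84.90°
pole (s+2000): 2000 + j1120 → |·| = √(2000²+1120²) = √5254400 ≈ 2292.2, ∠ = arctan(1120/2000) ≈ 29.25°
∠T = 161.71° − 202.10° = -40.39°

-40.4°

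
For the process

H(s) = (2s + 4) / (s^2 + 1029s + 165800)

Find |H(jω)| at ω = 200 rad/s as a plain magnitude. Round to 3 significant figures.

0.00166

Substitute s = j200:
Numerator: 2(j200) + 4 = 4 + j400
Denominator: (j200)^2 + 1029(j200) + 165800 = 125800 + j205800
|N| = √(4² + 400²) ≈ 400.02, ∠N ≈ 89.43°
|D| = √(125800² + 205800²) ≈ 2.412e+05, ∠D ≈ 58.56°
|H| = 400.02 / 2.412e+05 ≈ 0.0016585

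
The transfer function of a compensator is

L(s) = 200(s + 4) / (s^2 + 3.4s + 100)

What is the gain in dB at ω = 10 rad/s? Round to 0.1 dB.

At s = jω = j10:
zero (s+4): 4 + j10 → |·| = √(4²+10²) = √116 ≈ 10.77, ∠ = arctan(10/4) ≈ 68.20°
quadratic: (j10)² + 3.4·j10 + 100 = 0 + j34 → |·| ≈ 34, ∠ ≈ 90.00°
|L| = 200 · 10.77 / 34 ≈ 63.353
Gain = 20 log₁₀(63.353) ≈ 36.04 dB

36.0 dB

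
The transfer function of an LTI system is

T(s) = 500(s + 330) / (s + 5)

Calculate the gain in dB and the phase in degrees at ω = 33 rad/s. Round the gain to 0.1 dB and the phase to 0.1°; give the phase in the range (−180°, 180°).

At s = jω = j33:
zero (s+330): 330 + j33 → |·| = √(330²+33²) = √109989 ≈ 331.65, ∠ = arctan(33/330) ≈ 5.71°
pole (s+5): 5 + j33 → |·| = √(5²+33²) = √1114 ≈ 33.377, ∠ = arctan(33/5) ≈ 81.38°
|T| = 500 · 331.65 / 33.377 ≈ 4968.2
Gain = 20 log₁₀(4968.2) ≈ 73.92 dB
∠T = 5.71° − 81.38° = -75.67°

73.9 dB, -75.7°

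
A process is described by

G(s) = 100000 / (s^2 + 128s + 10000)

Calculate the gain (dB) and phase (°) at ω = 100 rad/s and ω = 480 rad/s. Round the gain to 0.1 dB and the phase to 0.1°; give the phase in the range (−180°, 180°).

ω = 100: 17.9 dB, -90.0°; ω = 480: -7.2 dB, -164.4°

At s = jω = j100:
quadratic: (j100)² + 128·j100 + 10000 = 0 + j12800 → |·| ≈ 12800, ∠ ≈ 90.00°
|G| = 100000 / 12800 ≈ 7.8125
Gain = 20 log₁₀(7.8125) ≈ 17.86 dB
∠G = 0.00° − 90.00° = -90.00°

At s = jω = j480:
quadratic: (j480)² + 128·j480 + 10000 = -220400 + j61440 → |·| ≈ 2.288e+05, ∠ ≈ 164.42°
|G| = 100000 / 2.288e+05 ≈ 0.43706
Gain = 20 log₁₀(0.43706) ≈ -7.19 dB
∠G = 0.00° − 164.42° = -164.42°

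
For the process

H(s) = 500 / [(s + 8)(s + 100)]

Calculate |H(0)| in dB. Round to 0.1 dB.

H(0) = 500 / (8·100) = 0.625
20 log₁₀(0.625) ≈ -4.08 dB

-4.1 dB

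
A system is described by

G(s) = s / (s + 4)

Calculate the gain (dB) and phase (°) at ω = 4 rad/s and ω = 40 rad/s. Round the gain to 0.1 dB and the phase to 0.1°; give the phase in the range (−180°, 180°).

At s = jω = j4:
zero at origin: s = j4 → |·| = 4, ∠ = 90.00°
pole (s+4): 4 + j4 → |·| = √(4²+4²) = √32 ≈ 5.6569, ∠ = arctan(4/4) ≈ 45.00°
|G| = 1 · 4 / 5.6569 ≈ 0.7071
Gain = 20 log₁₀(0.7071) ≈ -3.01 dB
∠G = 90.00° − 45.00° = 45.00°

At s = jω = j40:
zero at origin: s = j40 → |·| = 40, ∠ = 90.00°
pole (s+4): 4 + j40 → |·| = √(4²+40²) = √1616 ≈ 40.2, ∠ = arctan(40/4) ≈ 84.29°
|G| = 1 · 40 / 40.2 ≈ 0.99502
Gain = 20 log₁₀(0.99502) ≈ -0.04 dB
∠G = 90.00° − 84.29° = 5.71°

ω = 4: -3.0 dB, 45.0°; ω = 40: -0.0 dB, 5.7°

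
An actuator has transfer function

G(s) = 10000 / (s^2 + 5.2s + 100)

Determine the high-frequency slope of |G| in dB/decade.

-40 dB/decade

Each pole contributes −20 dB/decade at high frequency; each zero contributes +20 dB/decade.
Net: 0 zero(s) − 2 pole(s) → -40 dB/decade.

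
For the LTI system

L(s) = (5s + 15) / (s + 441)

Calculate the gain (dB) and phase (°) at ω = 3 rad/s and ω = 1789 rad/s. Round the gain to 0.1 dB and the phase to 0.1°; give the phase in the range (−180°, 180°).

ω = 3: -26.4 dB, 44.6°; ω = 1789: 13.7 dB, 13.8°

Substitute s = j3:
Numerator: 5(j3) + 15 = 15 + j15
Denominator: (j3) + 441 = 441 + j3
|N| = √(15² + 15²) ≈ 21.213, ∠N ≈ 45.00°
|D| = √(441² + 3²) ≈ 441.01, ∠D ≈ 0.39°
|L| = 21.213 / 441.01 ≈ 0.048101
Gain = 20 log₁₀(0.048101) ≈ -26.36 dB
∠L = 45.00° − 0.39° = 44.61°

Substitute s = j1789:
Numerator: 5(j1789) + 15 = 15 + j8945
Denominator: (j1789) + 441 = 441 + j1789
|N| = √(15² + 8945²) ≈ 8945, ∠N ≈ 89.90°
|D| = √(441² + 1789²) ≈ 1842.6, ∠D ≈ 76.15°
|L| = 8945 / 1842.6 ≈ 4.8546
Gain = 20 log₁₀(4.8546) ≈ 13.72 dB
∠L = 89.90° − 76.15° = 13.75°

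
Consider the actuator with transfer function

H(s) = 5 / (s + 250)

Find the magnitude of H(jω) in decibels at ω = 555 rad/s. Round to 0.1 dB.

Substitute s = j555:
Numerator: 5 = 5 + j0
Denominator: (j555) + 250 = 250 + j555
|N| = √(5² + 0²) ≈ 5, ∠N ≈ 0.00°
|D| = √(250² + 555²) ≈ 608.71, ∠D ≈ 65.75°
|H| = 5 / 608.71 ≈ 0.0082141
Gain = 20 log₁₀(0.0082141) ≈ -41.71 dB

-41.7 dB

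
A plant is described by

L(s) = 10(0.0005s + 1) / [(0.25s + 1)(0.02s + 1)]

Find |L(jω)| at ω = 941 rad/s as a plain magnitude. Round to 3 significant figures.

At ω = 941 rad/s:
zero (1 + j941·0.0005) = 1 + j0.4705 → |·| ≈ 1.1052, ∠ ≈ 25.20°
pole (1 + j941·0.25) = 1 + j235.25 → |·| ≈ 235.25, ∠ ≈ 89.76°
pole (1 + j941·0.02) = 1 + j18.82 → |·| ≈ 18.847, ∠ ≈ 86.96°
|L| = 10 · 1.1052 / (235.25 · 18.847) ≈ 0.0024927

0.00249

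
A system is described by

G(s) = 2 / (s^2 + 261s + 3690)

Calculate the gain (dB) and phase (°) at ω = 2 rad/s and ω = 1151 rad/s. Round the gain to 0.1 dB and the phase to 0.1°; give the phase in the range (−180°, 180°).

ω = 2: -65.4 dB, -8.1°; ω = 1151: -116.6 dB, -167.2°

Substitute s = j2:
Numerator: 2 = 2 + j0
Denominator: (j2)^2 + 261(j2) + 3690 = 3686 + j522
|N| = √(2² + 0²) ≈ 2, ∠N ≈ 0.00°
|D| = √(3686² + 522²) ≈ 3722.8, ∠D ≈ 8.06°
|G| = 2 / 3722.8 ≈ 0.00053723
Gain = 20 log₁₀(0.00053723) ≈ -65.40 dB
∠G = 0.00° − 8.06° = -8.06°

Substitute s = j1151:
Numerator: 2 = 2 + j0
Denominator: (j1151)^2 + 261(j1151) + 3690 = -1321111 + j300411
|N| = √(2² + 0²) ≈ 2, ∠N ≈ 0.00°
|D| = √(1321111² + 300411²) ≈ 1.3548e+06, ∠D ≈ 167.19°
|G| = 2 / 1.3548e+06 ≈ 1.4762e-06
Gain = 20 log₁₀(1.4762e-06) ≈ -116.62 dB
∠G = 0.00° − 167.19° = -167.19°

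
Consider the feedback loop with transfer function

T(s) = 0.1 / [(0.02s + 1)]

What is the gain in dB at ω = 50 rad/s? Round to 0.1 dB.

At ω = 50 rad/s:
pole (1 + j50·0.02) = 1 + j1 → |·| ≈ 1.4142, ∠ ≈ 45.00°
|T| = 0.1 · 1 / (1.4142) ≈ 0.070711
Gain = 20 log₁₀(0.070711) ≈ -23.01 dB

-23.0 dB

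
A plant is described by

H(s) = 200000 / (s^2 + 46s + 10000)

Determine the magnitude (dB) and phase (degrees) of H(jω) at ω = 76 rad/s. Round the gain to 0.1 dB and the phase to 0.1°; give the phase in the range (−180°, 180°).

31.2 dB, -39.6°

At s = jω = j76:
quadratic: (j76)² + 46·j76 + 10000 = 4224 + j3496 → |·| ≈ 5483.1, ∠ ≈ 39.61°
|H| = 200000 / 5483.1 ≈ 36.476
Gain = 20 log₁₀(36.476) ≈ 31.24 dB
∠H = 0.00° − 39.61° = -39.61°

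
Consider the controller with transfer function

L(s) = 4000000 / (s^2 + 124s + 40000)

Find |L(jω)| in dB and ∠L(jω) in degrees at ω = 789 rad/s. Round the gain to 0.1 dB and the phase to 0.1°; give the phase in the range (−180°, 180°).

At s = jω = j789:
quadratic: (j789)² + 124·j789 + 40000 = -582521 + j97836 → |·| ≈ 5.9068e+05, ∠ ≈ 170.47°
|L| = 4000000 / 5.9068e+05 ≈ 6.7719
Gain = 20 log₁₀(6.7719) ≈ 16.61 dB
∠L = 0.00° − 170.47° = -170.47°

16.6 dB, -170.5°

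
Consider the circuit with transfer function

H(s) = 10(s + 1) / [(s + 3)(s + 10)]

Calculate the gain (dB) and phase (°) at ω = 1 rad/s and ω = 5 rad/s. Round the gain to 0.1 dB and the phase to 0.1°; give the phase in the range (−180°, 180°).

ω = 1: -7.0 dB, 20.9°; ω = 5: -2.1 dB, -6.9°

At s = jω = j1:
zero (s+1): 1 + j1 → |·| = √(1²+1²) = √2 ≈ 1.4142, ∠ = arctan(1/1) ≈ 45.00°
pole (s+3): 3 + j1 → |·| = √(3²+1²) = √10 ≈ 3.1623, ∠ = arctan(1/3) ≈ 18.43°
pole (s+10): 10 + j1 → |·| = √(10²+1²) = √101 ≈ 10.05, ∠ = arctan(1/10) ≈ 5.71°
|H| = 10 · 1.4142 / 31.781 ≈ 0.44498
Gain = 20 log₁₀(0.44498) ≈ -7.03 dB
∠H = 45.00° − 24.14° = 20.86°

At s = jω = j5:
zero (s+1): 1 + j5 → |·| = √(1²+5²) = √26 ≈ 5.099, ∠ = arctan(5/1) ≈ 78.69°
pole (s+3): 3 + j5 → |·| = √(3²+5²) = √34 ≈ 5.831, ∠ = arctan(5/3) ≈ 59.04°
pole (s+10): 10 + j5 → |·| = √(10²+5²) = √125 ≈ 11.18, ∠ = arctan(5/10) ≈ 26.57°
|H| = 10 · 5.099 / 65.191 ≈ 0.78216
Gain = 20 log₁₀(0.78216) ≈ -2.13 dB
∠H = 78.69° − 85.61° = -6.92°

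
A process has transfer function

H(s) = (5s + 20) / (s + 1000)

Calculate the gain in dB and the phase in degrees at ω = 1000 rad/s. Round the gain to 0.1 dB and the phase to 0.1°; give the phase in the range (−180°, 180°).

11.0 dB, 44.8°

Substitute s = j1000:
Numerator: 5(j1000) + 20 = 20 + j5000
Denominator: (j1000) + 1000 = 1000 + j1000
|N| = √(20² + 5000²) ≈ 5000, ∠N ≈ 89.77°
|D| = √(1000² + 1000²) ≈ 1414.2, ∠D ≈ 45.00°
|H| = 5000 / 1414.2 ≈ 3.5356
Gain = 20 log₁₀(3.5356) ≈ 10.97 dB
∠H = 89.77° − 45.00° = 44.77°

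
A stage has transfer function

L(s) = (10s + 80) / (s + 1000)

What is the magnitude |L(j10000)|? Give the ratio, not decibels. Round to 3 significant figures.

Substitute s = j10000:
Numerator: 10(j10000) + 80 = 80 + j100000
Denominator: (j10000) + 1000 = 1000 + j10000
|N| = √(80² + 100000²) ≈ 1e+05, ∠N ≈ 89.95°
|D| = √(1000² + 10000²) ≈ 10050, ∠D ≈ 84.29°
|L| = 1e+05 / 10050 ≈ 9.9502

9.95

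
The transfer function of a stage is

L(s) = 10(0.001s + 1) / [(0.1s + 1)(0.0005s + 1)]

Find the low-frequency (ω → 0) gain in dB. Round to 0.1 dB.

20.0 dB

L(0) = 10 · 1 / 1 = 10
20 log₁₀(10) ≈ 20.00 dB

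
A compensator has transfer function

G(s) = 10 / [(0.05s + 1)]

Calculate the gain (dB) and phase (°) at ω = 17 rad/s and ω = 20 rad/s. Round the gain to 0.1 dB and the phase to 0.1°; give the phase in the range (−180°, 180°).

ω = 17: 17.6 dB, -40.4°; ω = 20: 17.0 dB, -45.0°

At ω = 17 rad/s:
pole (1 + j17·0.05) = 1 + j0.85 → |·| ≈ 1.3124, ∠ ≈ 40.36°
|G| = 10 · 1 / (1.3124) ≈ 7.6196
Gain = 20 log₁₀(7.6196) ≈ 17.64 dB
∠G = (0°) − (40.36°) = -40.36°

At ω = 20 rad/s:
pole (1 + j20·0.05) = 1 + j1 → |·| ≈ 1.4142, ∠ ≈ 45.00°
|G| = 10 · 1 / (1.4142) ≈ 7.0711
Gain = 20 log₁₀(7.0711) ≈ 16.99 dB
∠G = (0°) − (45.00°) = -45.00°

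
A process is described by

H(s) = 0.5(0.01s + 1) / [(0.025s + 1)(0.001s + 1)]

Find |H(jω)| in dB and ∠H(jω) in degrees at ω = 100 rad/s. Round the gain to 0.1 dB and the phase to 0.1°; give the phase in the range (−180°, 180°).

-11.7 dB, -28.9°

At ω = 100 rad/s:
zero (1 + j100·0.01) = 1 + j1 → |·| ≈ 1.4142, ∠ ≈ 45.00°
pole (1 + j100·0.025) = 1 + j2.5 → |·| ≈ 2.6926, ∠ ≈ 68.20°
pole (1 + j100·0.001) = 1 + j0.1 → |·| ≈ 1.005, ∠ ≈ 5.71°
|H| = 0.5 · 1.4142 / (2.6926 · 1.005) ≈ 0.2613
Gain = 20 log₁₀(0.2613) ≈ -11.66 dB
∠H = (45.00°) − (68.20° + 5.71°) = -28.91°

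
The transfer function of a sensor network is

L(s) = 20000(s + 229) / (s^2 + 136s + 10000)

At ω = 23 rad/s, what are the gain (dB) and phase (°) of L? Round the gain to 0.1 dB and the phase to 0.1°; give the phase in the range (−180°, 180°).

53.3 dB, -12.5°

At s = jω = j23:
zero (s+229): 229 + j23 → |·| = √(229²+23²) = √52970 ≈ 230.15, ∠ = arctan(23/229) ≈ 5.74°
quadratic: (j23)² + 136·j23 + 10000 = 9471 + j3128 → |·| ≈ 9974.2, ∠ ≈ 18.28°
|L| = 20000 · 230.15 / 9974.2 ≈ 461.49
Gain = 20 log₁₀(461.49) ≈ 53.28 dB
∠L = 5.74° − 18.28° = -12.54°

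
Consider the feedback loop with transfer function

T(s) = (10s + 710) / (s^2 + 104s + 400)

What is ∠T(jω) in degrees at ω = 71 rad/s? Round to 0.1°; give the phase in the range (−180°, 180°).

-77.2°

Substitute s = j71:
Numerator: 10(j71) + 710 = 710 + j710
Denominator: (j71)^2 + 104(j71) + 400 = -4641 + j7384
|N| = √(710² + 710²) ≈ 1004.1, ∠N ≈ 45.00°
|D| = √(4641² + 7384²) ≈ 8721.4, ∠D ≈ 122.15°
∠T = 45.00° − 122.15° = -77.15°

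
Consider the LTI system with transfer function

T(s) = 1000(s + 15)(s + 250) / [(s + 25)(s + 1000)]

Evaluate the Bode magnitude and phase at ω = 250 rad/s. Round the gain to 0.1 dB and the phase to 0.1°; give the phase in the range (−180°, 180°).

At s = jω = j250:
zero (s+15): 15 + j250 → |·| = √(15²+250²) = √62725 ≈ 250.45, ∠ = arctan(250/15) ≈ 86.57°
zero (s+250): 250 + j250 → |·| = √(250²+250²) = √125000 ≈ 353.55, ∠ = arctan(250/250) ≈ 45.00°
pole (s+25): 25 + j250 → |·| = √(25²+250²) = √63125 ≈ 251.25, ∠ = arctan(250/25) ≈ 84.29°
pole (s+1000): 1000 + j250 → |·| = √(1000²+250²) = √1062500 ≈ 1030.8, ∠ = arctan(250/1000) ≈ 14.04°
|T| = 1000 · 88547 / 2.5899e+05 ≈ 341.89
Gain = 20 log₁₀(341.89) ≈ 50.68 dB
∠T = 131.57° − 98.33° = 33.24°

50.7 dB, 33.2°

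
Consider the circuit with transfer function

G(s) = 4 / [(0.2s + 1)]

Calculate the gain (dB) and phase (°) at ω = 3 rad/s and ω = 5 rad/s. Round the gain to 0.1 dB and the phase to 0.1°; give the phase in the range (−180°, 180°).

At ω = 3 rad/s:
pole (1 + j3·0.2) = 1 + j0.6 → |·| ≈ 1.1662, ∠ ≈ 30.96°
|G| = 4 · 1 / (1.1662) ≈ 3.4299
Gain = 20 log₁₀(3.4299) ≈ 10.71 dB
∠G = (0°) − (30.96°) = -30.96°

At ω = 5 rad/s:
pole (1 + j5·0.2) = 1 + j1 → |·| ≈ 1.4142, ∠ ≈ 45.00°
|G| = 4 · 1 / (1.4142) ≈ 2.8285
Gain = 20 log₁₀(2.8285) ≈ 9.03 dB
∠G = (0°) − (45.00°) = -45.00°

ω = 3: 10.7 dB, -31.0°; ω = 5: 9.0 dB, -45.0°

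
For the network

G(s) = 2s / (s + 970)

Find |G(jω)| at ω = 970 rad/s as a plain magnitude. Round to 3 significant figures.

1.41

At s = jω = j970:
zero at origin: s = j970 → |·| = 970, ∠ = 90.00°
pole (s+970): 970 + j970 → |·| = √(970²+970²) = √1881800 ≈ 1371.8, ∠ = arctan(970/970) ≈ 45.00°
|G| = 2 · 970 / 1371.8 ≈ 1.4142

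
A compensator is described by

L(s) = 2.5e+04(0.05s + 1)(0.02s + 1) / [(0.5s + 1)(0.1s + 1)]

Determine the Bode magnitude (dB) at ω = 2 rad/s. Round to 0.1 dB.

At ω = 2 rad/s:
zero (1 + j2·0.05) = 1 + j0.1 → |·| ≈ 1.005, ∠ ≈ 5.71°
zero (1 + j2·0.02) = 1 + j0.04 → |·| ≈ 1.0008, ∠ ≈ 2.29°
pole (1 + j2·0.5) = 1 + j1 → |·| ≈ 1.4142, ∠ ≈ 45.00°
pole (1 + j2·0.1) = 1 + j0.2 → |·| ≈ 1.0198, ∠ ≈ 11.31°
|L| = 2.5e+04 · 1.005 · 1.0008 / (1.4142 · 1.0198) ≈ 17435
Gain = 20 log₁₀(17435) ≈ 84.83 dB

84.8 dB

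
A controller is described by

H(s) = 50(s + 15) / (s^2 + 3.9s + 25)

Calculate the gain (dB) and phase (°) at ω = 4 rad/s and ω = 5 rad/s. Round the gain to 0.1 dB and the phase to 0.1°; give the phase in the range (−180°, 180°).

ω = 4: 32.7 dB, -45.1°; ω = 5: 32.2 dB, -71.6°

At s = jω = j4:
zero (s+15): 15 + j4 → |·| = √(15²+4²) = √241 ≈ 15.524, ∠ = arctan(4/15) ≈ 14.93°
quadratic: (j4)² + 3.9·j4 + 25 = 9 + j15.6 → |·| ≈ 18.01, ∠ ≈ 60.02°
|H| = 50 · 15.524 / 18.01 ≈ 43.098
Gain = 20 log₁₀(43.098) ≈ 32.69 dB
∠H = 14.93° − 60.02° = -45.09°

At s = jω = j5:
zero (s+15): 15 + j5 → |·| = √(15²+5²) = √250 ≈ 15.811, ∠ = arctan(5/15) ≈ 18.43°
quadratic: (j5)² + 3.9·j5 + 25 = 0 + j19.5 → |·| ≈ 19.5, ∠ ≈ 90.00°
|H| = 50 · 15.811 / 19.5 ≈ 40.541
Gain = 20 log₁₀(40.541) ≈ 32.16 dB
∠H = 18.43° − 90.00° = -71.57°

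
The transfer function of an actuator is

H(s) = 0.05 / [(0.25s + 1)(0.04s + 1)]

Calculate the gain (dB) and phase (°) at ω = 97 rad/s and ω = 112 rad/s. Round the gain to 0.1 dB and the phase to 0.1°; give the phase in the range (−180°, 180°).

At ω = 97 rad/s:
pole (1 + j97·0.25) = 1 + j24.25 → |·| ≈ 24.271, ∠ ≈ 87.64°
pole (1 + j97·0.04) = 1 + j3.88 → |·| ≈ 4.0068, ∠ ≈ 75.55°
|H| = 0.05 · 1 / (24.271 · 4.0068) ≈ 0.00051414
Gain = 20 log₁₀(0.00051414) ≈ -65.78 dB
∠H = (0°) − (87.64° + 75.55°) = -163.19°

At ω = 112 rad/s:
pole (1 + j112·0.25) = 1 + j28 → |·| ≈ 28.018, ∠ ≈ 87.95°
pole (1 + j112·0.04) = 1 + j4.48 → |·| ≈ 4.5903, ∠ ≈ 77.42°
|H| = 0.05 · 1 / (28.018 · 4.5903) ≈ 0.00038877
Gain = 20 log₁₀(0.00038877) ≈ -68.21 dB
∠H = (0°) − (87.95° + 77.42°) = -165.37°

ω = 97: -65.8 dB, -163.2°; ω = 112: -68.2 dB, -165.4°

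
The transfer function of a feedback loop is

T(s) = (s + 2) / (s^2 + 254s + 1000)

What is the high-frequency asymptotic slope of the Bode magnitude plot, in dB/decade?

-20 dB/decade

Each pole contributes −20 dB/decade at high frequency; each zero contributes +20 dB/decade.
Net: 1 zero(s) − 2 pole(s) → -20 dB/decade.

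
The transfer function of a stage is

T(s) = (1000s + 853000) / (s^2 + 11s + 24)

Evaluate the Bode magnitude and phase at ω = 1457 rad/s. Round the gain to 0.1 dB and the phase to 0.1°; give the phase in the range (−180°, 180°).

Substitute s = j1457:
Numerator: 1000(j1457) + 853000 = 853000 + j1457000
Denominator: (j1457)^2 + 11(j1457) + 24 = -2122825 + j16027
|N| = √(853000² + 1457000²) ≈ 1.6883e+06, ∠N ≈ 59.65°
|D| = √(2122825² + 16027²) ≈ 2.1229e+06, ∠D ≈ 179.57°
|T| = 1.6883e+06 / 2.1229e+06 ≈ 0.79528
Gain = 20 log₁₀(0.79528) ≈ -1.99 dB
∠T = 59.65° − 179.57° = -119.92°

-2.0 dB, -119.9°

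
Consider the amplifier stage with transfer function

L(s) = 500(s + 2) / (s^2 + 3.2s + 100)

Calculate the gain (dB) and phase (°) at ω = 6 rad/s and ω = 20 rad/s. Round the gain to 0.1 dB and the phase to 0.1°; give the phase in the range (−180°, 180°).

At s = jω = j6:
zero (s+2): 2 + j6 → |·| = √(2²+6²) = √40 ≈ 6.3246, ∠ = arctan(6/2) ≈ 71.57°
quadratic: (j6)² + 3.2·j6 + 100 = 64 + j19.2 → |·| ≈ 66.818, ∠ ≈ 16.70°
|L| = 500 · 6.3246 / 66.818 ≈ 47.327
Gain = 20 log₁₀(47.327) ≈ 33.50 dB
∠L = 71.57° − 16.70° = 54.87°

At s = jω = j20:
zero (s+2): 2 + j20 → |·| = √(2²+20²) = √404 ≈ 20.1, ∠ = arctan(20/2) ≈ 84.29°
quadratic: (j20)² + 3.2·j20 + 100 = -300 + j64 → |·| ≈ 306.75, ∠ ≈ 167.96°
|L| = 500 · 20.1 / 306.75 ≈ 32.763
Gain = 20 log₁₀(32.763) ≈ 30.31 dB
∠L = 84.29° − 167.96° = -83.67°

ω = 6: 33.5 dB, 54.9°; ω = 20: 30.3 dB, -83.7°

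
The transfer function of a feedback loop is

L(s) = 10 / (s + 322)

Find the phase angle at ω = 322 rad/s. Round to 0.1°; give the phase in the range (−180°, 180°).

-45.0°

At s = jω = j322:
pole (s+322): 322 + j322 → |·| = √(322²+322²) = √207368 ≈ 455.38, ∠ = arctan(322/322) ≈ 45.00°
∠L = 0.00° − 45.00° = -45.00°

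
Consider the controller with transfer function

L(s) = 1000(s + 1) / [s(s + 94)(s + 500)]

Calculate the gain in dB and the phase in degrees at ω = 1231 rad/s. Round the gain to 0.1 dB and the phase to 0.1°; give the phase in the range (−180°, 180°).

-64.3 dB, -153.6°

At s = jω = j1231:
zero (s+1): 1 + j1231 → |·| = √(1²+1231²) = √1515362 ≈ 1231, ∠ = arctan(1231/1) ≈ 89.95°
pole (s+94): 94 + j1231 → |·| = √(94²+1231²) = √1524197 ≈ 1234.6, ∠ = arctan(1231/94) ≈ 85.63°
pole (s+500): 500 + j1231 → |·| = √(500²+1231²) = √1765361 ≈ 1328.7, ∠ = arctan(1231/500) ≈ 67.89°
pole at origin: |s| = 1231, ∠ = 90.00° (in denominator)
|L| = 1000 · 1231 / 2.0193e+09 ≈ 0.00060962
Gain = 20 log₁₀(0.00060962) ≈ -64.30 dB
∠L = 89.95° − 243.52° = -153.57°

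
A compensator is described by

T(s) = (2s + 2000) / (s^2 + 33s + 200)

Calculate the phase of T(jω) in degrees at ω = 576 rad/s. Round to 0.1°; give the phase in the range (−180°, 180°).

-146.8°

Substitute s = j576:
Numerator: 2(j576) + 2000 = 2000 + j1152
Denominator: (j576)^2 + 33(j576) + 200 = -331576 + j19008
|N| = √(2000² + 1152²) ≈ 2308.1, ∠N ≈ 29.94°
|D| = √(331576² + 19008²) ≈ 3.3212e+05, ∠D ≈ 176.72°
∠T = 29.94° − 176.72° = -146.78°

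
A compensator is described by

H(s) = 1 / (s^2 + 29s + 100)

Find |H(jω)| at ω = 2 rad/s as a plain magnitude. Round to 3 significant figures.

Substitute s = j2:
Numerator: 1 = 1 + j0
Denominator: (j2)^2 + 29(j2) + 100 = 96 + j58
|N| = √(1² + 0²) ≈ 1, ∠N ≈ 0.00°
|D| = √(96² + 58²) ≈ 112.16, ∠D ≈ 31.14°
|H| = 1 / 112.16 ≈ 0.0089158

0.00892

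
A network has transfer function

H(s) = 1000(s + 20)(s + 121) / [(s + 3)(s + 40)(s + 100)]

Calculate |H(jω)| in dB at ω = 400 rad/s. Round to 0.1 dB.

At s = jω = j400:
zero (s+20): 20 + j400 → |·| = √(20²+400²) = √160400 ≈ 400.5, ∠ = arctan(400/20) ≈ 87.14°
zero (s+121): 121 + j400 → |·| = √(121²+400²) = √174641 ≈ 417.9, ∠ = arctan(400/121) ≈ 73.17°
pole (s+3): 3 + j400 → |·| = √(3²+400²) = √160009 ≈ 400.01, ∠ = arctan(400/3) ≈ 89.57°
pole (s+40): 40 + j400 → |·| = √(40²+400²) = √161600 ≈ 402, ∠ = arctan(400/40) ≈ 84.29°
pole (s+100): 100 + j400 → |·| = √(100²+400²) = √170000 ≈ 412.31, ∠ = arctan(400/100) ≈ 75.96°
|H| = 1000 · 1.6737e+05 / 6.6301e+07 ≈ 2.5244
Gain = 20 log₁₀(2.5244) ≈ 8.04 dB

8.0 dB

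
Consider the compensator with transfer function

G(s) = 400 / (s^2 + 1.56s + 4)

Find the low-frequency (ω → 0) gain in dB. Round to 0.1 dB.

40.0 dB

G(0) = 400 / 4 = 100
20 log₁₀(100) ≈ 40.00 dB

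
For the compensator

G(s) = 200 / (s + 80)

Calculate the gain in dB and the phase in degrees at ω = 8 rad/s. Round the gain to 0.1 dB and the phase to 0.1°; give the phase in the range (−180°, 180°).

7.9 dB, -5.7°

Substitute s = j8:
Numerator: 200 = 200 + j0
Denominator: (j8) + 80 = 80 + j8
|N| = √(200² + 0²) ≈ 200, ∠N ≈ 0.00°
|D| = √(80² + 8²) ≈ 80.399, ∠D ≈ 5.71°
|G| = 200 / 80.399 ≈ 2.4876
Gain = 20 log₁₀(2.4876) ≈ 7.92 dB
∠G = 0.00° − 5.71° = -5.71°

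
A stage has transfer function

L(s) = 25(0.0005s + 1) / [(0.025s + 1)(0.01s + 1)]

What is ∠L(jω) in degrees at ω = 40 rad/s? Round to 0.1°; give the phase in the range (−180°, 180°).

At ω = 40 rad/s:
zero (1 + j40·0.0005) = 1 + j0.02 → |·| ≈ 1.0002, ∠ ≈ 1.15°
pole (1 + j40·0.025) = 1 + j1 → |·| ≈ 1.4142, ∠ ≈ 45.00°
pole (1 + j40·0.01) = 1 + j0.4 → |·| ≈ 1.077, ∠ ≈ 21.80°
∠L = (1.15°) − (45.00° + 21.80°) = -65.65°

-65.7°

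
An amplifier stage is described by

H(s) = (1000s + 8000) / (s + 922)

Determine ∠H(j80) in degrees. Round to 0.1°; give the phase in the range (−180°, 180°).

Substitute s = j80:
Numerator: 1000(j80) + 8000 = 8000 + j80000
Denominator: (j80) + 922 = 922 + j80
|N| = √(8000² + 80000²) ≈ 80399, ∠N ≈ 84.29°
|D| = √(922² + 80²) ≈ 925.46, ∠D ≈ 4.96°
∠H = 84.29° − 4.96° = 79.33°

79.3°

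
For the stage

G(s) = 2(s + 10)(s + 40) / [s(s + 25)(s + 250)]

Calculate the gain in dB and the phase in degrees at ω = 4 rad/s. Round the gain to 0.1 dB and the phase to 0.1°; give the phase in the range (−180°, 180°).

-29.3 dB, -72.5°

At s = jω = j4:
zero (s+10): 10 + j4 → |·| = √(10²+4²) = √116 ≈ 10.77, ∠ = arctan(4/10) ≈ 21.80°
zero (s+40): 40 + j4 → |·| = √(40²+4²) = √1616 ≈ 40.2, ∠ = arctan(4/40) ≈ 5.71°
pole (s+25): 25 + j4 → |·| = √(25²+4²) = √641 ≈ 25.318, ∠ = arctan(4/25) ≈ 9.09°
pole (s+250): 250 + j4 → |·| = √(250²+4²) = √62516 ≈ 250.03, ∠ = arctan(4/250) ≈ 0.92°
pole at origin: |s| = 4, ∠ = 90.00° (in denominator)
|G| = 2 · 432.95 / 25321 ≈ 0.034197
Gain = 20 log₁₀(0.034197) ≈ -29.32 dB
∠G = 27.51° − 100.01° = -72.50°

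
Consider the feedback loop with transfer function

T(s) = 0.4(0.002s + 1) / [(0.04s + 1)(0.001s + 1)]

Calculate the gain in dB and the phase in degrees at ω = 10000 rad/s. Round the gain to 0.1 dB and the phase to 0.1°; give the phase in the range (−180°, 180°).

-54.0 dB, -87.0°

At ω = 10000 rad/s:
zero (1 + j10000·0.002) = 1 + j20 → |·| ≈ 20.025, ∠ ≈ 87.14°
pole (1 + j10000·0.04) = 1 + j400 → |·| ≈ 400, ∠ ≈ 89.86°
pole (1 + j10000·0.001) = 1 + j10 → |·| ≈ 10.05, ∠ ≈ 84.29°
|T| = 0.4 · 20.025 / (400 · 10.05) ≈ 0.0019925
Gain = 20 log₁₀(0.0019925) ≈ -54.01 dB
∠T = (87.14°) − (89.86° + 84.29°) = -87.01°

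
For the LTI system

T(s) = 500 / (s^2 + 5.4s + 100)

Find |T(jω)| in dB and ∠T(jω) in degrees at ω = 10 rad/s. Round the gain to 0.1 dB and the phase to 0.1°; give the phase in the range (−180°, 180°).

At s = jω = j10:
quadratic: (j10)² + 5.4·j10 + 100 = 0 + j54 → |·| ≈ 54, ∠ ≈ 90.00°
|T| = 500 / 54 ≈ 9.2593
Gain = 20 log₁₀(9.2593) ≈ 19.33 dB
∠T = 0.00° − 90.00° = -90.00°

19.3 dB, -90.0°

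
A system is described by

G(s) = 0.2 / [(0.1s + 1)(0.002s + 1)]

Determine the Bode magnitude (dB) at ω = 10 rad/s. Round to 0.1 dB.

At ω = 10 rad/s:
pole (1 + j10·0.1) = 1 + j1 → |·| ≈ 1.4142, ∠ ≈ 45.00°
pole (1 + j10·0.002) = 1 + j0.02 → |·| ≈ 1.0002, ∠ ≈ 1.15°
|G| = 0.2 · 1 / (1.4142 · 1.0002) ≈ 0.14139
Gain = 20 log₁₀(0.14139) ≈ -16.99 dB

-17.0 dB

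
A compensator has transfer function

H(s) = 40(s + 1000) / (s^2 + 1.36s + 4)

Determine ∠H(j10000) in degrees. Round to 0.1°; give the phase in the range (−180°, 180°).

-95.7°

At s = jω = j10000:
zero (s+1000): 1000 + j10000 → |·| = √(1000²+10000²) = √101000000 ≈ 10050, ∠ = arctan(10000/1000) ≈ 84.29°
quadratic: (j10000)² + 1.36·j10000 + 4 = -99999996 + j13600 → |·| ≈ 1e+08, ∠ ≈ 179.99°
∠H = 84.29° − 179.99° = -95.70°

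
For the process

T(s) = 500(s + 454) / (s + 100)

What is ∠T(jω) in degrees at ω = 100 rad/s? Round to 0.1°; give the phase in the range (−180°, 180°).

-32.6°

At s = jω = j100:
zero (s+454): 454 + j100 → |·| = √(454²+100²) = √216116 ≈ 464.88, ∠ = arctan(100/454) ≈ 12.42°
pole (s+100): 100 + j100 → |·| = √(100²+100²) = √20000 ≈ 141.42, ∠ = arctan(100/100) ≈ 45.00°
∠T = 12.42° − 45.00° = -32.58°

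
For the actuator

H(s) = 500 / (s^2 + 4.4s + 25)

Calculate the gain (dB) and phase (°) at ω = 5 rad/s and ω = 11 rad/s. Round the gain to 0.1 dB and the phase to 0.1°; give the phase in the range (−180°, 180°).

ω = 5: 27.1 dB, -90.0°; ω = 11: 13.4 dB, -153.2°

At s = jω = j5:
quadratic: (j5)² + 4.4·j5 + 25 = 0 + j22 → |·| ≈ 22, ∠ ≈ 90.00°
|H| = 500 / 22 ≈ 22.727
Gain = 20 log₁₀(22.727) ≈ 27.13 dB
∠H = 0.00° − 90.00° = -90.00°

At s = jω = j11:
quadratic: (j11)² + 4.4·j11 + 25 = -96 + j48.4 → |·| ≈ 107.51, ∠ ≈ 153.24°
|H| = 500 / 107.51 ≈ 4.6507
Gain = 20 log₁₀(4.6507) ≈ 13.35 dB
∠H = 0.00° − 153.24° = -153.24°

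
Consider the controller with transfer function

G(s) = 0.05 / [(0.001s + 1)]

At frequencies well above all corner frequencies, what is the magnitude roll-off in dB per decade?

Each pole contributes −20 dB/decade at high frequency; each zero contributes +20 dB/decade.
Net: 0 zero(s) − 1 pole(s) → -20 dB/decade.

-20 dB/decade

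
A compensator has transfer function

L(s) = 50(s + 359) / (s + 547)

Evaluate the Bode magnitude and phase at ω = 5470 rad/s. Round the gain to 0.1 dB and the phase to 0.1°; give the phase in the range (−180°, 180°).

At s = jω = j5470:
zero (s+359): 359 + j5470 → |·| = √(359²+5470²) = √30049781 ≈ 5481.8, ∠ = arctan(5470/359) ≈ 86.25°
pole (s+547): 547 + j5470 → |·| = √(547²+5470²) = √30220109 ≈ 5497.3, ∠ = arctan(5470/547) ≈ 84.29°
|L| = 50 · 5481.8 / 5497.3 ≈ 49.859
Gain = 20 log₁₀(49.859) ≈ 33.95 dB
∠L = 86.25° − 84.29° = 1.96°

34.0 dB, 2.0°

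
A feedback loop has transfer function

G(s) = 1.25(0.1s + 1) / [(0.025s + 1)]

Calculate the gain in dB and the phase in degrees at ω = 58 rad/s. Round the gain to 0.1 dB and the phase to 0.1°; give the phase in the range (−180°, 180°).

At ω = 58 rad/s:
zero (1 + j58·0.1) = 1 + j5.8 → |·| ≈ 5.8856, ∠ ≈ 80.22°
pole (1 + j58·0.025) = 1 + j1.45 → |·| ≈ 1.7614, ∠ ≈ 55.41°
|G| = 1.25 · 5.8856 / (1.7614) ≈ 4.1768
Gain = 20 log₁₀(4.1768) ≈ 12.42 dB
∠G = (80.22°) − (55.41°) = 24.81°

12.4 dB, 24.8°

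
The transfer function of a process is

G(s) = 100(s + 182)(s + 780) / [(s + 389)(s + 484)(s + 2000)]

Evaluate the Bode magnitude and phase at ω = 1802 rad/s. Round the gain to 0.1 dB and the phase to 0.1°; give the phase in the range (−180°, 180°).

-28.3 dB, -44.0°

At s = jω = j1802:
zero (s+182): 182 + j1802 → |·| = √(182²+1802²) = √3280328 ≈ 1811.2, ∠ = arctan(1802/182) ≈ 84.23°
zero (s+780): 780 + j1802 → |·| = √(780²+1802²) = √3855604 ≈ 1963.6, ∠ = arctan(1802/780) ≈ 66.59°
pole (s+389): 389 + j1802 → |·| = √(389²+1802²) = √3398525 ≈ 1843.5, ∠ = arctan(1802/389) ≈ 77.82°
pole (s+484): 484 + j1802 → |·| = √(484²+1802²) = √3481460 ≈ 1865.9, ∠ = arctan(1802/484) ≈ 74.97°
pole (s+2000): 2000 + j1802 → |·| = √(2000²+1802²) = √7247204 ≈ 2692.1, ∠ = arctan(1802/2000) ≈ 42.02°
|G| = 100 · 3.5565e+06 / 9.2602e+09 ≈ 0.038406
Gain = 20 log₁₀(0.038406) ≈ -28.31 dB
∠G = 150.82° − 194.81° = -43.99°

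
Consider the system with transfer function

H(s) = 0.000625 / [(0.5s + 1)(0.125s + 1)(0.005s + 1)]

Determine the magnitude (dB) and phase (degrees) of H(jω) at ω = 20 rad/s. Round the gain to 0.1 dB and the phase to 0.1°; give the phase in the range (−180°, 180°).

-92.8 dB, -158.2°

At ω = 20 rad/s:
pole (1 + j20·0.5) = 1 + j10 → |·| ≈ 10.05, ∠ ≈ 84.29°
pole (1 + j20·0.125) = 1 + j2.5 → |·| ≈ 2.6926, ∠ ≈ 68.20°
pole (1 + j20·0.005) = 1 + j0.1 → |·| ≈ 1.005, ∠ ≈ 5.71°
|H| = 0.000625 · 1 / (10.05 · 2.6926 · 1.005) ≈ 2.2981e-05
Gain = 20 log₁₀(2.2981e-05) ≈ -92.77 dB
∠H = (0°) − (84.29° + 68.20° + 5.71°) = -158.20°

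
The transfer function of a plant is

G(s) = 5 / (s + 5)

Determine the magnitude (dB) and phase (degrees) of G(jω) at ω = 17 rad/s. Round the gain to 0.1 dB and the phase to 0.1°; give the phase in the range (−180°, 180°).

-11.0 dB, -73.6°

At s = jω = j17:
pole (s+5): 5 + j17 → |·| = √(5²+17²) = √314 ≈ 17.72, ∠ = arctan(17/5) ≈ 73.61°
|G| = 5 / 17.72 ≈ 0.28217
Gain = 20 log₁₀(0.28217) ≈ -10.99 dB
∠G = 0.00° − 73.61° = -73.61°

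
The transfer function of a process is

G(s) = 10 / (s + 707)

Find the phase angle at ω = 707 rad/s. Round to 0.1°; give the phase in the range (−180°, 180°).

At s = jω = j707:
pole (s+707): 707 + j707 → |·| = √(707²+707²) = √999698 ≈ 999.85, ∠ = arctan(707/707) ≈ 45.00°
∠G = 0.00° − 45.00° = -45.00°

-45.0°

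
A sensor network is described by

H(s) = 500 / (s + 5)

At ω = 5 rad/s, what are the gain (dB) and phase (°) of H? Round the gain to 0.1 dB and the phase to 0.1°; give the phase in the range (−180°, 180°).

37.0 dB, -45.0°

At s = jω = j5:
pole (s+5): 5 + j5 → |·| = √(5²+5²) = √50 ≈ 7.0711, ∠ = arctan(5/5) ≈ 45.00°
|H| = 500 / 7.0711 ≈ 70.71
Gain = 20 log₁₀(70.71) ≈ 36.99 dB
∠H = 0.00° − 45.00° = -45.00°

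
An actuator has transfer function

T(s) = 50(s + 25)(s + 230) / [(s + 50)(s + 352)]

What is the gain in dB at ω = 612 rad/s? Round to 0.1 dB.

At s = jω = j612:
zero (s+25): 25 + j612 → |·| = √(25²+612²) = √375169 ≈ 612.51, ∠ = arctan(612/25) ≈ 87.66°
zero (s+230): 230 + j612 → |·| = √(230²+612²) = √427444 ≈ 653.79, ∠ = arctan(612/230) ≈ 69.40°
pole (s+50): 50 + j612 → |·| = √(50²+612²) = √377044 ≈ 614.04, ∠ = arctan(612/50) ≈ 85.33°
pole (s+352): 352 + j612 → |·| = √(352²+612²) = √498448 ≈ 706.01, ∠ = arctan(612/352) ≈ 60.09°
|T| = 50 · 4.0045e+05 / 4.3352e+05 ≈ 46.186
Gain = 20 log₁₀(46.186) ≈ 33.29 dB

33.3 dB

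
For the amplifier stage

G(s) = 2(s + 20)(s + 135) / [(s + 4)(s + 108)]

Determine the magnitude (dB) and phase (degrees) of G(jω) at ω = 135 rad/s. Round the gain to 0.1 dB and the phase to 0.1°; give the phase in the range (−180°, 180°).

7.0 dB, -13.1°

At s = jω = j135:
zero (s+20): 20 + j135 → |·| = √(20²+135²) = √18625 ≈ 136.47, ∠ = arctan(135/20) ≈ 81.57°
zero (s+135): 135 + j135 → |·| = √(135²+135²) = √36450 ≈ 190.92, ∠ = arctan(135/135) ≈ 45.00°
pole (s+4): 4 + j135 → |·| = √(4²+135²) = √18241 ≈ 135.06, ∠ = arctan(135/4) ≈ 88.30°
pole (s+108): 108 + j135 → |·| = √(108²+135²) = √29889 ≈ 172.88, ∠ = arctan(135/108) ≈ 51.34°
|G| = 2 · 26055 / 23349 ≈ 2.2318
Gain = 20 log₁₀(2.2318) ≈ 6.97 dB
∠G = 126.57° − 139.64° = -13.07°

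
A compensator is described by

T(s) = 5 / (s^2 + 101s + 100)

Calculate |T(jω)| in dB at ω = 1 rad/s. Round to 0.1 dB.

-29.0 dB

Substitute s = j1:
Numerator: 5 = 5 + j0
Denominator: (j1)^2 + 101(j1) + 100 = 99 + j101
|N| = √(5² + 0²) ≈ 5, ∠N ≈ 0.00°
|D| = √(99² + 101²) ≈ 141.43, ∠D ≈ 45.57°
|T| = 5 / 141.43 ≈ 0.035353
Gain = 20 log₁₀(0.035353) ≈ -29.03 dB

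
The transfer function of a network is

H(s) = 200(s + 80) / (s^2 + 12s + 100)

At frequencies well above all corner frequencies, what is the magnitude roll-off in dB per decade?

Each pole contributes −20 dB/decade at high frequency; each zero contributes +20 dB/decade.
Net: 1 zero(s) − 2 pole(s) → -20 dB/decade.

-20 dB/decade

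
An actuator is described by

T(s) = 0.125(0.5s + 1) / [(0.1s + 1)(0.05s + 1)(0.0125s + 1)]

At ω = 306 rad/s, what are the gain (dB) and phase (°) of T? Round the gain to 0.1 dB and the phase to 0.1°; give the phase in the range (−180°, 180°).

At ω = 306 rad/s:
zero (1 + j306·0.5) = 1 + j153 → |·| ≈ 153, ∠ ≈ 89.63°
pole (1 + j306·0.1) = 1 + j30.6 → |·| ≈ 30.616, ∠ ≈ 88.13°
pole (1 + j306·0.05) = 1 + j15.3 → |·| ≈ 15.333, ∠ ≈ 86.26°
pole (1 + j306·0.0125) = 1 + j3.825 → |·| ≈ 3.9536, ∠ ≈ 75.35°
|T| = 0.125 · 153 / (30.616 · 15.333 · 3.9536) ≈ 0.010305
Gain = 20 log₁₀(0.010305) ≈ -39.74 dB
∠T = (89.63°) − (88.13° + 86.26° + 75.35°) = -160.11°

-39.7 dB, -160.1°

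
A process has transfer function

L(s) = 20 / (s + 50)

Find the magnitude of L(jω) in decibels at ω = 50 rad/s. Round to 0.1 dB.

-11.0 dB

Substitute s = j50:
Numerator: 20 = 20 + j0
Denominator: (j50) + 50 = 50 + j50
|N| = √(20² + 0²) ≈ 20, ∠N ≈ 0.00°
|D| = √(50² + 50²) ≈ 70.711, ∠D ≈ 45.00°
|L| = 20 / 70.711 ≈ 0.28284
Gain = 20 log₁₀(0.28284) ≈ -10.97 dB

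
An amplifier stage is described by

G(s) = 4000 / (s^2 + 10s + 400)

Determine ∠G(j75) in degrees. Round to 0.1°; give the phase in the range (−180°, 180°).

At s = jω = j75:
quadratic: (j75)² + 10·j75 + 400 = -5225 + j750 → |·| ≈ 5278.6, ∠ ≈ 171.83°
∠G = 0.00° − 171.83° = -171.83°

-171.8°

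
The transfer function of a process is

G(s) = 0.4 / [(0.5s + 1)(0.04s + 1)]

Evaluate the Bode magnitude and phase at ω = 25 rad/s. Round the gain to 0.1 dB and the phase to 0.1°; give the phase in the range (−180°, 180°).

-32.9 dB, -130.4°

At ω = 25 rad/s:
pole (1 + j25·0.5) = 1 + j12.5 → |·| ≈ 12.54, ∠ ≈ 85.43°
pole (1 + j25·0.04) = 1 + j1 → |·| ≈ 1.4142, ∠ ≈ 45.00°
|G| = 0.4 · 1 / (12.54 · 1.4142) ≈ 0.022555
Gain = 20 log₁₀(0.022555) ≈ -32.94 dB
∠G = (0°) − (85.43° + 45.00°) = -130.43°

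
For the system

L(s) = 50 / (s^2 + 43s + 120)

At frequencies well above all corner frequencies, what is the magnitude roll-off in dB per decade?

Each pole contributes −20 dB/decade at high frequency; each zero contributes +20 dB/decade.
Net: 0 zero(s) − 2 pole(s) → -40 dB/decade.

-40 dB/decade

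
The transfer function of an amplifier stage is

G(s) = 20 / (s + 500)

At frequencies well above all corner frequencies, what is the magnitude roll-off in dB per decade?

Each pole contributes −20 dB/decade at high frequency; each zero contributes +20 dB/decade.
Net: 0 zero(s) − 1 pole(s) → -20 dB/decade.

-20 dB/decade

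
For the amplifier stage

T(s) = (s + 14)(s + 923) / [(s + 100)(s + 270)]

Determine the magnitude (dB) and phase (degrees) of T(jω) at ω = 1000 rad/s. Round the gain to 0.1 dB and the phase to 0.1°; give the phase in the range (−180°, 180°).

At s = jω = j1000:
zero (s+14): 14 + j1000 → |·| = √(14²+1000²) = √1000196 ≈ 1000.1, ∠ = arctan(1000/14) ≈ 89.20°
zero (s+923): 923 + j1000 → |·| = √(923²+1000²) = √1851929 ≈ 1360.9, ∠ = arctan(1000/923) ≈ 47.29°
pole (s+100): 100 + j1000 → |·| = √(100²+1000²) = √1010000 ≈ 1005, ∠ = arctan(1000/100) ≈ 84.29°
pole (s+270): 270 + j1000 → |·| = √(270²+1000²) = √1072900 ≈ 1035.8, ∠ = arctan(1000/270) ≈ 74.89°
|T| = 1 · 1.361e+06 / 1.041e+06 ≈ 1.3074
Gain = 20 log₁₀(1.3074) ≈ 2.33 dB
∠T = 136.49° − 159.18° = -22.69°

2.3 dB, -22.7°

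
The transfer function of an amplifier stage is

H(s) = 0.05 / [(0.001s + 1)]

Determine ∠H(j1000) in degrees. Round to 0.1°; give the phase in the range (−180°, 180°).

At ω = 1000 rad/s:
pole (1 + j1000·0.001) = 1 + j1 → |·| ≈ 1.4142, ∠ ≈ 45.00°
∠H = (0°) − (45.00°) = -45.00°

-45.0°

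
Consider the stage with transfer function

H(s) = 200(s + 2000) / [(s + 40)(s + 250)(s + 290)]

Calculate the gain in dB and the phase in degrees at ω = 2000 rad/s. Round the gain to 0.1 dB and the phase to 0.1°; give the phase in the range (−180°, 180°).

-83.2 dB, 151.5°

At s = jω = j2000:
zero (s+2000): 2000 + j2000 → |·| = √(2000²+2000²) = √8000000 ≈ 2828.4, ∠ = arctan(2000/2000) ≈ 45.00°
pole (s+40): 40 + j2000 → |·| = √(40²+2000²) = √4001600 ≈ 2000.4, ∠ = arctan(2000/40) ≈ 88.85°
pole (s+250): 250 + j2000 → |·| = √(250²+2000²) = √4062500 ≈ 2015.6, ∠ = arctan(2000/250) ≈ 82.87°
pole (s+290): 290 + j2000 → |·| = √(290²+2000²) = √4084100 ≈ 2020.9, ∠ = arctan(2000/290) ≈ 81.75°
|H| = 200 · 2828.4 / 8.1483e+09 ≈ 6.9423e-05
Gain = 20 log₁₀(6.9423e-05) ≈ -83.17 dB
∠H = 45.00° − 253.47° = -208.47° ≡ 151.53° (principal value)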